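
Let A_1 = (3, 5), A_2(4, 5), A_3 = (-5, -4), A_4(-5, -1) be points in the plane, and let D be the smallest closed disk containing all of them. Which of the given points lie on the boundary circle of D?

A_2, A_3

A smallest enclosing disk is always determined by at most three of the input points on its boundary.
The farthest pair is A_2–A_3 with squared distance 162. The circle on this segment as diameter has centre (-0.5, 0.5) and r² = 162/4 = 40.5.
Check A_1: distance² to centre = 32.5 ≤ 40.5, so it lies inside.
All remaining points lie in this disk, and no smaller disk contains both endpoints, so this is the minimum enclosing circle.
The points at distance exactly r from the centre are A_2, A_3 — 2 points.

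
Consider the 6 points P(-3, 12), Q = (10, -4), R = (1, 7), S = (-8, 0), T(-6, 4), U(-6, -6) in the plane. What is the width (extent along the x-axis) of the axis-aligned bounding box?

max x = 10, min x = -8, so width = 18.

18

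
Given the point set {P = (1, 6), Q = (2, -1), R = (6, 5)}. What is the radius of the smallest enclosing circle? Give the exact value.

Side lengths²: PQ² = 50, PR² = 26, QR² = 52.
Since QR² = 52 < 50 + 26 = 76, the triangle is acute, so the smallest enclosing circle is the circumcircle.
Circumcentre = (50/17, 46/17), r² = 4225/289.
r = √(4225/289) = 65/17.

65/17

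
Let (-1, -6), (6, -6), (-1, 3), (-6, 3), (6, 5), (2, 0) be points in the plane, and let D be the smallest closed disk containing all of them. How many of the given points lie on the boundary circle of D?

A smallest enclosing disk is always determined by at most three of the input points on its boundary.
The minimum enclosing circle is determined by three boundary points: (6, -6), (-6, 3), (6, 5).
Their circumcentre is (0.75, -0.5) with r² = 57.8125.
The farthest remaining point (-1, -6) is at distance² 33.3125 ≤ 57.8125.
The points at distance exactly r from the centre are (6, -6), (-6, 3), (6, 5) — 3 points.

3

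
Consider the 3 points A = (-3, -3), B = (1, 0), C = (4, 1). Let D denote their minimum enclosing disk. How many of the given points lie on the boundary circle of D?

Side lengths²: AB² = 25, AC² = 65, BC² = 10.
Since AC² = 65 ≥ 25 + 10 = 35, the angle opposite AC is not acute, so the smallest enclosing circle has AC as diameter.
Centre = midpoint of AC = (0.5, -1), r² = 65/4 = 16.25.
The points at distance exactly r from the centre are A, C — 2 points.

2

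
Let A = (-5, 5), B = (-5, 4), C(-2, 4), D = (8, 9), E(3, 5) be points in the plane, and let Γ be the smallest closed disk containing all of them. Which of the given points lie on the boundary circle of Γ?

B, D

The farthest pair is B–D with squared distance 194. The circle on this segment as diameter has centre (1.5, 6.5) and r² = 194/4 = 48.5.
Check A: distance² to centre = 44.5 ≤ 48.5, so it lies inside.
All remaining points lie in this disk, and no smaller disk contains both endpoints, so this is the minimum enclosing circle.
The points at distance exactly r from the centre are B, D — 2 points.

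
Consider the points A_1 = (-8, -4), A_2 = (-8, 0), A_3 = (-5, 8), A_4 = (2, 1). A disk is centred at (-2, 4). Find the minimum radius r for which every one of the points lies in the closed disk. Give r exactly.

10

The required radius is the distance from (-2, 4) to the farthest point.
Squared distances: 100, 52, 25, 25.
Maximum is 100, attained at A_1.
r = √100 = 10.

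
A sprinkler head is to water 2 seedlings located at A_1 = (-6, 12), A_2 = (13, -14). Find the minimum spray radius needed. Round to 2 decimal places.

The smallest circle enclosing two points has them as diameter endpoints.
Centre = midpoint = (3.5, -1); r² = |A_1A_2|²/4 = 1037/4 = 259.25.
r = √(259.25) ≈ 16.10.

16.10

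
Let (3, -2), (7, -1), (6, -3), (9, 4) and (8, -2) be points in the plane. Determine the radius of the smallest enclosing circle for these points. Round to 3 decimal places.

4.243

The farthest pair is (3, -2)–(9, 4) with squared distance 72. The circle on this segment as diameter has centre (6, 1) and r² = 72/4 = 18.
Check (7, -1): distance² to centre = 5 ≤ 18, so it lies inside.
All remaining points lie in this disk, and no smaller disk contains both endpoints, so this is the minimum enclosing circle.
r = √18 ≈ 4.243.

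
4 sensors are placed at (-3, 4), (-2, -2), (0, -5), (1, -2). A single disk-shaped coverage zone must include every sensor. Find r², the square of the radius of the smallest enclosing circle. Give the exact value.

A smallest enclosing disk is always determined by at most three of the input points on its boundary.
The farthest pair is (-3, 4)–(0, -5) with squared distance 90. The circle on this segment as diameter has centre (-1.5, -0.5) and r² = 90/4 = 22.5.
Check (-2, -2): distance² to centre = 2.5 ≤ 22.5, so it lies inside.
All remaining points lie in this disk, and no smaller disk contains both endpoints, so this is the minimum enclosing circle.

22.5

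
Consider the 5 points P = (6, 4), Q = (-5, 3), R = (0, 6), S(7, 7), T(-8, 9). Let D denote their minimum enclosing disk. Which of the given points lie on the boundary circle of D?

P, S, T

By Welzl's lemma the MEC is supported by two points (diametrically opposite) or three points (on a circumcircle).
The minimum enclosing circle is determined by three boundary points: P, S, T.
Their circumcentre is (-49/94, 737/94) with r² = 253045/4418.
The farthest remaining point Q is at distance² 192133/4418 ≤ 253045/4418.
The points at distance exactly r from the centre are P, S, T — 3 points.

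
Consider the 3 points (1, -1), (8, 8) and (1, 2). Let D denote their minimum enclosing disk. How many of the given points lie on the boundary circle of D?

2

Call the three points A, B, C in the order given.
Side lengths²: AB² = 130, AC² = 9, BC² = 85.
Since AB² = 130 ≥ 85 + 9 = 94, the angle opposite AB is not acute, so the smallest enclosing circle has AB as diameter.
Centre = midpoint of AB = (4.5, 3.5), r² = 130/4 = 32.5.
The points at distance exactly r from the centre are (1, -1), (8, 8) — 2 points.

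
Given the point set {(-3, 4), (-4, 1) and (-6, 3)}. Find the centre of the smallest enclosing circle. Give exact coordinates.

(-4.25, 2.75)

Call the three points A, B, C in the order given.
Side lengths²: AB² = 10, AC² = 10, BC² = 8.
Since AC² = 10 < 10 + 8 = 18, the triangle is acute, so the smallest enclosing circle is the circumcircle.
Circumcentre = (-4.25, 2.75), r² = 3.125.
Centre = (-4.25, 2.75).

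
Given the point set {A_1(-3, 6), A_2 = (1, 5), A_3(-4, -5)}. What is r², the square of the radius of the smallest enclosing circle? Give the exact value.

Side lengths²: A_1A_2² = 17, A_1A_3² = 122, A_2A_3² = 125.
Since A_2A_3² = 125 < 122 + 17 = 139, the triangle is acute, so the smallest enclosing circle is the circumcircle.
Circumcentre = (-41/18, 7/18), r² = 5185/162.

5185/162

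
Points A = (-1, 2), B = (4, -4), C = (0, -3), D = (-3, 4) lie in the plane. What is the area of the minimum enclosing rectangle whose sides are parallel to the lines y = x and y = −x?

30

In coordinates u = x + y, v = x − y the rectangle is axis-aligned; the map (x,y)→(u,v) scales areas by 2.
u-values: 1, 0, -3, 1; range = 1 − (-3) = 4.
v-values: -3, 8, 3, -7; range = 8 − (-7) = 15.
Area = (4 × 15) / 2 = 30.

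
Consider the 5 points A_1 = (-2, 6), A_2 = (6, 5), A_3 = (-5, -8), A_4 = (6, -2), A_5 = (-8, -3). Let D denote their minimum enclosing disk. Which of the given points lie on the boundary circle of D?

The minimum enclosing circle is determined by three boundary points: A_2, A_3, A_5.
Their circumcentre is (17/47, -65/47) with r² = 160225/2209.
The farthest remaining point A_1 is at distance² 132730/2209 ≤ 160225/2209.
The points at distance exactly r from the centre are A_2, A_3, A_5 — 3 points.

A_2, A_3, A_5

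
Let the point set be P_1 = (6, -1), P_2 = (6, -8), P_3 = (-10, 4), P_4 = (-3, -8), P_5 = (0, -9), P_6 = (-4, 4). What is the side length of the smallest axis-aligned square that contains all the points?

16

The bounding box has width 16 and height 13.
An axis-aligned square enclosing the set must have side ≥ max(width, height).
So the minimum side is max(16, 13) = 16.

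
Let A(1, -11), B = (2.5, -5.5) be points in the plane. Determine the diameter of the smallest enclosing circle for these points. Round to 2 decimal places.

5.70

The smallest circle enclosing two points has them as diameter endpoints.
Centre = midpoint = (1.75, -8.25); r² = |AB|²/4 = 32.5/4 = 8.125.
Diameter = 2r = 2√(8.125) ≈ 5.70.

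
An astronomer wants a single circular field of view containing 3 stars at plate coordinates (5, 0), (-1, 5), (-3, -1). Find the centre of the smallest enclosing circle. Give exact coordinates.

(37/46, 49/46)

Call the three points A, B, C in the order given.
Side lengths²: AB² = 61, AC² = 65, BC² = 40.
Since AC² = 65 < 61 + 40 = 101, the triangle is acute, so the smallest enclosing circle is the circumcircle.
Circumcentre = (37/46, 49/46), r² = 19825/1058.
Centre = (37/46, 49/46).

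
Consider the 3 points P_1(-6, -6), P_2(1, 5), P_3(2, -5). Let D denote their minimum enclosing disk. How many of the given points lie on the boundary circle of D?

Side lengths²: P_1P_2² = 170, P_1P_3² = 65, P_2P_3² = 101.
Since P_1P_2² = 170 ≥ 101 + 65 = 166, the angle opposite P_1P_2 is not acute, so the smallest enclosing circle has P_1P_2 as diameter.
Centre = midpoint of P_1P_2 = (-2.5, -0.5), r² = 170/4 = 42.5.
The points at distance exactly r from the centre are P_1, P_2 — 2 points.

2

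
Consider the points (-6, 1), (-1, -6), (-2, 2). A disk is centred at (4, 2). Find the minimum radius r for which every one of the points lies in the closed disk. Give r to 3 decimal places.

The required radius is the distance from (4, 2) to the farthest point.
Squared distances: 101, 89, 36.
Maximum is 101, attained at (-6, 1).
r = √101 ≈ 10.050.

10.050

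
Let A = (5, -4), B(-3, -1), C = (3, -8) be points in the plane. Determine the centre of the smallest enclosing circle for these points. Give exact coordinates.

(7/19, -159/38)

Side lengths²: AB² = 73, AC² = 20, BC² = 85.
Since BC² = 85 < 73 + 20 = 93, the triangle is acute, so the smallest enclosing circle is the circumcircle.
Circumcentre = (7/19, -159/38), r² = 31025/1444.
Centre = (7/19, -159/38).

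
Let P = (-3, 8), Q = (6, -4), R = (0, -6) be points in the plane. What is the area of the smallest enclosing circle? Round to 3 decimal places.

178.896

Side lengths²: PQ² = 225, PR² = 205, QR² = 40.
Since PQ² = 225 < 205 + 40 = 245, the triangle is acute, so the smallest enclosing circle is the circumcircle.
Circumcentre = (5/6, 1.5), r² = 1025/18.
Area = π·r² = π·1025/18 ≈ 178.896.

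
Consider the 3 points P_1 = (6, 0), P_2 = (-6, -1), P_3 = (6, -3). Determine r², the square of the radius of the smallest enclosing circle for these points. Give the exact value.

5365/144

Side lengths²: P_1P_2² = 145, P_1P_3² = 9, P_2P_3² = 148.
Since P_2P_3² = 148 < 145 + 9 = 154, the triangle is acute, so the smallest enclosing circle is the circumcircle.
Circumcentre = (1/12, -1.5), r² = 5365/144.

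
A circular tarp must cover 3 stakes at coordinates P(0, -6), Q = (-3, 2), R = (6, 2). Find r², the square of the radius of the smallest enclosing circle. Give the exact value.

28.515625

Side lengths²: PQ² = 73, PR² = 100, QR² = 81.
Since PR² = 100 < 81 + 73 = 154, the triangle is acute, so the smallest enclosing circle is the circumcircle.
Circumcentre = (1.5, -0.875), r² = 28.515625.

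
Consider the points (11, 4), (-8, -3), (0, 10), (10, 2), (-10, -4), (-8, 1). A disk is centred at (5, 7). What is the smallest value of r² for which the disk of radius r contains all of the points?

The required radius is the distance from (5, 7) to the farthest point.
Squared distances: 45, 269, 34, 50, 346, 205.
Maximum is 346, attained at (-10, -4).

346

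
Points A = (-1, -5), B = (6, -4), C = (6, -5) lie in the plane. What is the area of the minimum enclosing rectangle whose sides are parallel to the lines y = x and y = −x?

In coordinates u = x + y, v = x − y the rectangle is axis-aligned; the map (x,y)→(u,v) scales areas by 2.
u-values: -6, 2, 1; range = 2 − (-6) = 8.
v-values: 4, 10, 11; range = 11 − 4 = 7.
Area = (8 × 7) / 2 = 28.

28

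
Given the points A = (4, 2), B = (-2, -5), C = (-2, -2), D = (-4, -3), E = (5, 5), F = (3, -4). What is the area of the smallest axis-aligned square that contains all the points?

100

The bounding box has width 9 and height 10.
An axis-aligned square enclosing the set must have side ≥ max(width, height).
So the minimum side is max(9, 10) = 10.
Area = 10² = 100.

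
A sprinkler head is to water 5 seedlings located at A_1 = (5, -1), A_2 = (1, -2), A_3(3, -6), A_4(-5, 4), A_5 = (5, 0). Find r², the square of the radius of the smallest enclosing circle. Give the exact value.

The minimum enclosing circle of a finite set is fixed by two of the points (as a diameter) or three (as a circumcircle).
The farthest pair is A_3–A_4 with squared distance 164. The circle on this segment as diameter has centre (-1, -1) and r² = 164/4 = 41.
Check A_1: distance² to centre = 36 ≤ 41, so it lies inside.
All remaining points lie in this disk, and no smaller disk contains both endpoints, so this is the minimum enclosing circle.

41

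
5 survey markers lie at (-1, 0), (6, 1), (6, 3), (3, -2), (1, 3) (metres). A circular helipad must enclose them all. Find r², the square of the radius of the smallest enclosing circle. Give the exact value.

A smallest enclosing disk is always determined by at most three of the input points on its boundary.
The farthest pair is (-1, 0)–(6, 3) with squared distance 58. The circle on this segment as diameter has centre (2.5, 1.5) and r² = 58/4 = 14.5.
Check (6, 1): distance² to centre = 12.5 ≤ 14.5, so it lies inside.
All remaining points lie in this disk, and no smaller disk contains both endpoints, so this is the minimum enclosing circle.

14.5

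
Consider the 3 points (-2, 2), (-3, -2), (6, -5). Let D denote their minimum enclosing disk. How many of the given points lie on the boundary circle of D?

Call the three points A, B, C in the order given.
Side lengths²: AB² = 17, AC² = 113, BC² = 90.
Since AC² = 113 ≥ 90 + 17 = 107, the angle opposite AC is not acute, so the smallest enclosing circle has AC as diameter.
Centre = midpoint of AC = (2, -1.5), r² = 113/4 = 28.25.
The points at distance exactly r from the centre are (-2, 2), (6, -5) — 2 points.

2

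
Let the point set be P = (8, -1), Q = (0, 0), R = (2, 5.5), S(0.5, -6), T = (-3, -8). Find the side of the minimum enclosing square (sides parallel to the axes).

13.5

The bounding box has width 11 and height 13.5.
An axis-aligned square enclosing the set must have side ≥ max(width, height).
So the minimum side is max(11, 13.5) = 13.5.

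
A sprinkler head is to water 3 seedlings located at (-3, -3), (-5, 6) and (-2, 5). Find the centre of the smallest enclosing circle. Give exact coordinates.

Call the three points A, B, C in the order given.
Side lengths²: AB² = 85, AC² = 65, BC² = 10.
Since AB² = 85 ≥ 65 + 10 = 75, the angle opposite AB is not acute, so the smallest enclosing circle has AB as diameter.
Centre = midpoint of AB = (-4, 1.5), r² = 85/4 = 21.25.
Centre = (-4, 1.5).

(-4, 1.5)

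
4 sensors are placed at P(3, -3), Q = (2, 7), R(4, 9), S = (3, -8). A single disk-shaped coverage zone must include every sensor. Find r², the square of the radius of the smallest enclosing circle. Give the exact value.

The minimum enclosing circle of a finite set is fixed by two of the points (as a diameter) or three (as a circumcircle).
The farthest pair is R–S with squared distance 290. The circle on this segment as diameter has centre (3.5, 0.5) and r² = 290/4 = 72.5.
Check P: distance² to centre = 12.5 ≤ 72.5, so it lies inside.
All remaining points lie in this disk, and no smaller disk contains both endpoints, so this is the minimum enclosing circle.

72.5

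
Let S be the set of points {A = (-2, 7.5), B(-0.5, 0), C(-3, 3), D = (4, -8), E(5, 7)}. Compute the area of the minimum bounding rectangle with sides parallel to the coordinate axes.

124

x ranges over [-3, 5], width 8.
y ranges over [-8, 7.5], height 15.5.
Area = 8 × 15.5 = 124.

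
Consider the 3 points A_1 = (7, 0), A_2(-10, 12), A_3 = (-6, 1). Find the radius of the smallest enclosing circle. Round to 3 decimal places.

Side lengths²: A_1A_2² = 433, A_1A_3² = 170, A_2A_3² = 137.
Since A_1A_2² = 433 ≥ 170 + 137 = 307, the angle opposite A_1A_2 is not acute, so the smallest enclosing circle has A_1A_2 as diameter.
Centre = midpoint of A_1A_2 = (-1.5, 6), r² = 433/4 = 108.25.
r = √(108.25) ≈ 10.404.

10.404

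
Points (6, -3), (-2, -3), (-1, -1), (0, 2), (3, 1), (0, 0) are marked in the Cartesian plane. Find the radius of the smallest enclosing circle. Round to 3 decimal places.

4.206

A smallest enclosing disk is always determined by at most three of the input points on its boundary.
The minimum enclosing circle is determined by three boundary points: (6, -3), (-2, -3), (0, 2).
Their circumcentre is (2, -1.7) with r² = 17.69.
The farthest remaining point (-1, -1) is at distance² 9.49 ≤ 17.69.
r = √(17.69) ≈ 4.206.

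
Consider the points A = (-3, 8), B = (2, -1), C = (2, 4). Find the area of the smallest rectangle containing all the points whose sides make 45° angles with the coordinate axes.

In coordinates u = x + y, v = x − y the rectangle is axis-aligned; the map (x,y)→(u,v) scales areas by 2.
u-values: 5, 1, 6; range = 6 − 1 = 5.
v-values: -11, 3, -2; range = 3 − (-11) = 14.
Area = (5 × 14) / 2 = 35.

35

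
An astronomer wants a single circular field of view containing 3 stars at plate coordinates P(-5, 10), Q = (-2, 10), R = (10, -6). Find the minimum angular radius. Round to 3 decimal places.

Side lengths²: PQ² = 9, PR² = 481, QR² = 400.
Since PR² = 481 ≥ 400 + 9 = 409, the angle opposite PR is not acute, so the smallest enclosing circle has PR as diameter.
Centre = midpoint of PR = (2.5, 2), r² = 481/4 = 120.25.
r = √(120.25) ≈ 10.966.

10.966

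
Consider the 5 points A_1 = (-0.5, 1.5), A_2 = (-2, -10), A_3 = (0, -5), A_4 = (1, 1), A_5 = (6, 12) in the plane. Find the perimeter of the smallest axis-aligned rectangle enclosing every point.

Width = max x − min x = 6 − (-2) = 8.
Height = max y − min y = 12 − (-10) = 22.
Perimeter = 2(8 + 22) = 60.

60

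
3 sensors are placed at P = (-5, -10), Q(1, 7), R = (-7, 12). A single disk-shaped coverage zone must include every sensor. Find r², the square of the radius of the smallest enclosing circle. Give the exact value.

Side lengths²: PQ² = 325, PR² = 488, QR² = 89.
Since PR² = 488 ≥ 325 + 89 = 414, the angle opposite PR is not acute, so the smallest enclosing circle has PR as diameter.
Centre = midpoint of PR = (-6, 1), r² = 488/4 = 122.

122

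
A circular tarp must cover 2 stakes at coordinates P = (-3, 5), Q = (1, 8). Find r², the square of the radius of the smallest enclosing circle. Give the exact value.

The smallest circle enclosing two points has them as diameter endpoints.
Centre = midpoint = (-1, 6.5); r² = |PQ|²/4 = 25/4 = 6.25.

6.25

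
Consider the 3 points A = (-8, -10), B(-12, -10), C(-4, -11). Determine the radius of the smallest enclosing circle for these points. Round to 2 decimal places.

4.03

Side lengths²: AB² = 16, AC² = 17, BC² = 65.
Since BC² = 65 ≥ 17 + 16 = 33, the angle opposite BC is not acute, so the smallest enclosing circle has BC as diameter.
Centre = midpoint of BC = (-8, -10.5), r² = 65/4 = 16.25.
r = √(16.25) ≈ 4.03.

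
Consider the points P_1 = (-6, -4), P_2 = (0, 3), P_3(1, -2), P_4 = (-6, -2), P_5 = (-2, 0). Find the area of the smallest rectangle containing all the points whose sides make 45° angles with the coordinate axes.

45.5

In coordinates u = x + y, v = x − y the rectangle is axis-aligned; the map (x,y)→(u,v) scales areas by 2.
u-values: -10, 3, -1, -8, -2; range = 3 − (-10) = 13.
v-values: -2, -3, 3, -4, -2; range = 3 − (-4) = 7.
Area = (13 × 7) / 2 = 45.5.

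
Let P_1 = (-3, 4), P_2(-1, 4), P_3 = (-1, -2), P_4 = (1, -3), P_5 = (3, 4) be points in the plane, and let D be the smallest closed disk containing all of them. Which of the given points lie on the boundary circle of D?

P_1, P_4, P_5

The minimum enclosing circle is determined by three boundary points: P_1, P_4, P_5.
Their circumcentre is (0, 15/14) with r² = 3445/196.
The farthest remaining point P_3 is at distance² 2045/196 ≤ 3445/196.
The points at distance exactly r from the centre are P_1, P_4, P_5 — 3 points.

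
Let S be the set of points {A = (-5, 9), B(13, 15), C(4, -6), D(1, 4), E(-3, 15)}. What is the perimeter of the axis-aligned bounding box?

78

Width = max x − min x = 13 − (-5) = 18.
Height = max y − min y = 15 − (-6) = 21.
Perimeter = 2(18 + 21) = 78.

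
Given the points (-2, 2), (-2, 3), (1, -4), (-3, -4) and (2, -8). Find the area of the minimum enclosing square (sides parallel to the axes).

The bounding box has width 5 and height 11.
An axis-aligned square enclosing the set must have side ≥ max(width, height).
So the minimum side is max(5, 11) = 11.
Area = 11² = 121.

121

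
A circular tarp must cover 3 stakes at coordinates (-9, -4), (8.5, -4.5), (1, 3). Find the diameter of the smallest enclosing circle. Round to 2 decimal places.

Call the three points A, B, C in the order given.
Side lengths²: AB² = 306.5, AC² = 149, BC² = 112.5.
Since AB² = 306.5 ≥ 149 + 112.5 = 261.5, the angle opposite AB is not acute, so the smallest enclosing circle has AB as diameter.
Centre = midpoint of AB = (-0.25, -4.25), r² = 306.5/4 = 76.625.
Diameter = 2r = 2√(76.625) ≈ 17.51.

17.51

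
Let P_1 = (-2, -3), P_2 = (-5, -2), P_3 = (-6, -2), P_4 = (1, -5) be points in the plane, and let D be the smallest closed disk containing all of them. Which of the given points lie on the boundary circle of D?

By Welzl's lemma the MEC is supported by two points (diametrically opposite) or three points (on a circumcircle).
The farthest pair is P_3–P_4 with squared distance 58. The circle on this segment as diameter has centre (-2.5, -3.5) and r² = 58/4 = 14.5.
Check P_1: distance² to centre = 0.5 ≤ 14.5, so it lies inside.
All remaining points lie in this disk, and no smaller disk contains both endpoints, so this is the minimum enclosing circle.
The points at distance exactly r from the centre are P_3, P_4 — 2 points.

P_3, P_4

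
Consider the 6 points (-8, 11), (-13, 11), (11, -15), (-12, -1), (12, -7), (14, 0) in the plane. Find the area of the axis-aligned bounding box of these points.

702

x ranges over [-13, 14], width 27.
y ranges over [-15, 11], height 26.
Area = 27 × 26 = 702.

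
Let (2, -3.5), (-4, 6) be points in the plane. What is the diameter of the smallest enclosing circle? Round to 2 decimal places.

The smallest circle enclosing two points has them as diameter endpoints.
Centre = midpoint = (-1, 1.25); r² = |(2, -3.5)−(-4, 6)|²/4 = 126.25/4 = 31.5625.
Diameter = 2r = 2√(31.5625) ≈ 11.24.

11.24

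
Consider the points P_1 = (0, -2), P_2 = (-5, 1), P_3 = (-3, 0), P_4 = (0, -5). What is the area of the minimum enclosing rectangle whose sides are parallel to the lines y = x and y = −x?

16.5

In coordinates u = x + y, v = x − y the rectangle is axis-aligned; the map (x,y)→(u,v) scales areas by 2.
u-values: -2, -4, -3, -5; range = -2 − (-5) = 3.
v-values: 2, -6, -3, 5; range = 5 − (-6) = 11.
Area = (3 × 11) / 2 = 16.5.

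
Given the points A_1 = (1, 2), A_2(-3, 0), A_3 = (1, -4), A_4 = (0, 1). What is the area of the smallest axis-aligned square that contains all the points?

36

The bounding box has width 4 and height 6.
An axis-aligned square enclosing the set must have side ≥ max(width, height).
So the minimum side is max(4, 6) = 6.
Area = 6² = 36.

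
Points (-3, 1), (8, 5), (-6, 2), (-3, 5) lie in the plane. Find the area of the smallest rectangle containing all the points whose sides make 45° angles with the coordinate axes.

In coordinates u = x + y, v = x − y the rectangle is axis-aligned; the map (x,y)→(u,v) scales areas by 2.
u-values: -2, 13, -4, 2; range = 13 − (-4) = 17.
v-values: -4, 3, -8, -8; range = 3 − (-8) = 11.
Area = (17 × 11) / 2 = 93.5.

93.5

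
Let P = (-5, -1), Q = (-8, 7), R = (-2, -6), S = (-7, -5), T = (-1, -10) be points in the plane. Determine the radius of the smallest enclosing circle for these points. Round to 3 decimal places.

9.192

The minimum enclosing circle of a finite set is fixed by two of the points (as a diameter) or three (as a circumcircle).
The farthest pair is Q–T with squared distance 338. The circle on this segment as diameter has centre (-4.5, -1.5) and r² = 338/4 = 84.5.
Check P: distance² to centre = 0.5 ≤ 84.5, so it lies inside.
All remaining points lie in this disk, and no smaller disk contains both endpoints, so this is the minimum enclosing circle.
r = √(84.5) ≈ 9.192.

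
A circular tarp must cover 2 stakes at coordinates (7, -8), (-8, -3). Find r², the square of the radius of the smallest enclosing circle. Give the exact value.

The smallest circle enclosing two points has them as diameter endpoints.
Centre = midpoint = (-0.5, -5.5); r² = |(7, -8)−(-8, -3)|²/4 = 250/4 = 62.5.

62.5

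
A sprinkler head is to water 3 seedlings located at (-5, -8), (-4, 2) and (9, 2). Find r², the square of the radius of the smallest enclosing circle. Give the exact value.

Call the three points A, B, C in the order given.
Side lengths²: AB² = 101, AC² = 296, BC² = 169.
Since AC² = 296 ≥ 169 + 101 = 270, the angle opposite AC is not acute, so the smallest enclosing circle has AC as diameter.
Centre = midpoint of AC = (2, -3), r² = 296/4 = 74.

74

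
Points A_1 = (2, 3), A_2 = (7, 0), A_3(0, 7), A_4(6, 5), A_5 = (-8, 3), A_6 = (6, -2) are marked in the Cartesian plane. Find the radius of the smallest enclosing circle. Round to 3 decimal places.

7.649

By Welzl's lemma the MEC is supported by two points (diametrically opposite) or three points (on a circumcircle).
The farthest pair is A_2–A_5 with squared distance 234. The circle on this segment as diameter has centre (-0.5, 1.5) and r² = 234/4 = 58.5.
Check A_1: distance² to centre = 8.5 ≤ 58.5, so it lies inside.
All remaining points lie in this disk, and no smaller disk contains both endpoints, so this is the minimum enclosing circle.
r = √(58.5) ≈ 7.649.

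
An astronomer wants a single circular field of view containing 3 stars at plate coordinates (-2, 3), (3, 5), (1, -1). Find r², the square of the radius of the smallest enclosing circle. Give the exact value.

3625/338

Call the three points A, B, C in the order given.
Side lengths²: AB² = 29, AC² = 25, BC² = 40.
Since BC² = 40 < 29 + 25 = 54, the triangle is acute, so the smallest enclosing circle is the circumcircle.
Circumcentre = (31/26, 59/26), r² = 3625/338.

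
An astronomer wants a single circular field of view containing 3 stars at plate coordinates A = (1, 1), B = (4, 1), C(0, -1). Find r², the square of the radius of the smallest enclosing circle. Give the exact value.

Side lengths²: AB² = 9, AC² = 5, BC² = 20.
Since BC² = 20 ≥ 9 + 5 = 14, the angle opposite BC is not acute, so the smallest enclosing circle has BC as diameter.
Centre = midpoint of BC = (2, 0), r² = 20/4 = 5.

5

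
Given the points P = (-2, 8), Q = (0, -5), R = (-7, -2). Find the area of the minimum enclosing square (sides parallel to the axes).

The bounding box has width 7 and height 13.
An axis-aligned square enclosing the set must have side ≥ max(width, height).
So the minimum side is max(7, 13) = 13.
Area = 13² = 169.

169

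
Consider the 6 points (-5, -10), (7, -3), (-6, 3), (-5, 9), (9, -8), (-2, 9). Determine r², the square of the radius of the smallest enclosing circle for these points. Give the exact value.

The minimum enclosing circle of a finite set is fixed by two of the points (as a diameter) or three (as a circumcircle).
The minimum enclosing circle is determined by three boundary points: (-5, -10), (-5, 9), (9, -8).
Their circumcentre is (11/14, -0.5) with r² = 12125/98.
The farthest remaining point (-2, 9) is at distance² 9605/98 ≤ 12125/98.

12125/98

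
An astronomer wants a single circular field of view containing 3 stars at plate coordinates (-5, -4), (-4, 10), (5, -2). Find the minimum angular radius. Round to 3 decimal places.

7.779

Call the three points A, B, C in the order given.
Side lengths²: AB² = 197, AC² = 104, BC² = 225.
Since BC² = 225 < 197 + 104 = 301, the triangle is acute, so the smallest enclosing circle is the circumcircle.
Circumcentre = (-53/46, 127/46), r² = 64025/1058.
r = √(64025/1058) ≈ 7.779.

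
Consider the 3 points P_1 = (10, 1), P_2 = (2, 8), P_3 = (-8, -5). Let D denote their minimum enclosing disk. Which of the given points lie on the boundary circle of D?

Side lengths²: P_1P_2² = 113, P_1P_3² = 360, P_2P_3² = 269.
Since P_1P_3² = 360 < 269 + 113 = 382, the triangle is acute, so the smallest enclosing circle is the circumcircle.
Circumcentre = (47/58, -83/58), r² = 151985/1682.
The points at distance exactly r from the centre are P_1, P_2, P_3 — 3 points.

P_1, P_2, P_3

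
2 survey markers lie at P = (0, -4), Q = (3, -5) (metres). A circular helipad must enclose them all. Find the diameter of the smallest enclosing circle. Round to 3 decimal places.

3.162

The smallest circle enclosing two points has them as diameter endpoints.
Centre = midpoint = (1.5, -4.5); r² = |PQ|²/4 = 10/4 = 2.5.
Diameter = 2r = 2√(2.5) ≈ 3.162.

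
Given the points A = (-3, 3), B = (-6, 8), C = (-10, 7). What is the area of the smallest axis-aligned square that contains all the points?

The bounding box has width 7 and height 5.
An axis-aligned square enclosing the set must have side ≥ max(width, height).
So the minimum side is max(7, 5) = 7.
Area = 7² = 49.

49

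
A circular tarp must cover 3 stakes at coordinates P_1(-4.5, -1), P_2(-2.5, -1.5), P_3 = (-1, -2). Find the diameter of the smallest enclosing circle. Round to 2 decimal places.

Side lengths²: P_1P_2² = 4.25, P_1P_3² = 13.25, P_2P_3² = 2.5.
Since P_1P_3² = 13.25 ≥ 4.25 + 2.5 = 6.75, the angle opposite P_1P_3 is not acute, so the smallest enclosing circle has P_1P_3 as diameter.
Centre = midpoint of P_1P_3 = (-2.75, -1.5), r² = 13.25/4 = 3.3125.
Diameter = 2r = 2√(3.3125) ≈ 3.64.

3.64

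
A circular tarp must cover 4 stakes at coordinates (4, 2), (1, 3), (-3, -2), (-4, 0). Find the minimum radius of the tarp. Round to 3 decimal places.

4.129

By Welzl's lemma the MEC is supported by two points (diametrically opposite) or three points (on a circumcircle).
The minimum enclosing circle is determined by three boundary points: (4, 2), (-3, -2), (-4, 0).
Their circumcentre is (1/18, 7/9) with r² = 5525/324.
The farthest remaining point (1, 3) is at distance² 1889/324 ≤ 5525/324.
r = √(5525/324) ≈ 4.129.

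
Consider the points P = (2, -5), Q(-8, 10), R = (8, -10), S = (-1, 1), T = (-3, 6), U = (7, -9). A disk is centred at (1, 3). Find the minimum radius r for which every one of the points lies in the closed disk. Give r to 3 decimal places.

The required radius is the distance from (1, 3) to the farthest point.
Squared distances: 65, 130, 218, 8, 25, 180.
Maximum is 218, attained at R.
r = √218 ≈ 14.765.

14.765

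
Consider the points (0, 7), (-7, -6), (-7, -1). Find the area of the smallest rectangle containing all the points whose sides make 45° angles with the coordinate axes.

In coordinates u = x + y, v = x − y the rectangle is axis-aligned; the map (x,y)→(u,v) scales areas by 2.
u-values: 7, -13, -8; range = 7 − (-13) = 20.
v-values: -7, -1, -6; range = -1 − (-7) = 6.
Area = (20 × 6) / 2 = 60.

60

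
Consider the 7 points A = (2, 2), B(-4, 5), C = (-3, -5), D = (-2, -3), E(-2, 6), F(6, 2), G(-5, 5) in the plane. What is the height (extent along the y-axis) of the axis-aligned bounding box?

11

max y = 6, min y = -5, so height = 11.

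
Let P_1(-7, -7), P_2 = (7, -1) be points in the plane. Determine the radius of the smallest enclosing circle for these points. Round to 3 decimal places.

The smallest circle enclosing two points has them as diameter endpoints.
Centre = midpoint = (0, -4); r² = |P_1P_2|²/4 = 232/4 = 58.
r = √58 ≈ 7.616.

7.616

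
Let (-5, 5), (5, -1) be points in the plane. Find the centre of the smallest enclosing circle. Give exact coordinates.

(0, 2)

The smallest circle enclosing two points has them as diameter endpoints.
Centre = midpoint = (0, 2); r² = |(-5, 5)−(5, -1)|²/4 = 136/4 = 34.
Centre = (0, 2).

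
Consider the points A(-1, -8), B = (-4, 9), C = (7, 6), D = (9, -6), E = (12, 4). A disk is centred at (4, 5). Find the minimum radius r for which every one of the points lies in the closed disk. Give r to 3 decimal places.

The required radius is the distance from (4, 5) to the farthest point.
Squared distances: 194, 80, 10, 146, 65.
Maximum is 194, attained at A.
r = √194 ≈ 13.928.

13.928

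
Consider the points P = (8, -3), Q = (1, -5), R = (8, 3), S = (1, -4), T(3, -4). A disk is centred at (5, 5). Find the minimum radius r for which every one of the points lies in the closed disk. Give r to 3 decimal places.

The required radius is the distance from (5, 5) to the farthest point.
Squared distances: 73, 116, 13, 97, 85.
Maximum is 116, attained at Q.
r = √116 ≈ 10.770.

10.770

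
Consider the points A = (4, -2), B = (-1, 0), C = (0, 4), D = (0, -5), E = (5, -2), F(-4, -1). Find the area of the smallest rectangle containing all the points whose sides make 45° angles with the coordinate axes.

49.5

In coordinates u = x + y, v = x − y the rectangle is axis-aligned; the map (x,y)→(u,v) scales areas by 2.
u-values: 2, -1, 4, -5, 3, -5; range = 4 − (-5) = 9.
v-values: 6, -1, -4, 5, 7, -3; range = 7 − (-4) = 11.
Area = (9 × 11) / 2 = 49.5.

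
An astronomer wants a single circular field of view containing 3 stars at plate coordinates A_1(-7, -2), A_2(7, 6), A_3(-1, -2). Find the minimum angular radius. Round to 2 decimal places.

8.06

Side lengths²: A_1A_2² = 260, A_1A_3² = 36, A_2A_3² = 128.
Since A_1A_2² = 260 ≥ 128 + 36 = 164, the angle opposite A_1A_2 is not acute, so the smallest enclosing circle has A_1A_2 as diameter.
Centre = midpoint of A_1A_2 = (0, 2), r² = 260/4 = 65.
r = √65 ≈ 8.06.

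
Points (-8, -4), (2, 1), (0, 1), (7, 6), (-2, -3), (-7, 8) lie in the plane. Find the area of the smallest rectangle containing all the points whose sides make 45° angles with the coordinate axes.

200

In coordinates u = x + y, v = x − y the rectangle is axis-aligned; the map (x,y)→(u,v) scales areas by 2.
u-values: -12, 3, 1, 13, -5, 1; range = 13 − (-12) = 25.
v-values: -4, 1, -1, 1, 1, -15; range = 1 − (-15) = 16.
Area = (25 × 16) / 2 = 200.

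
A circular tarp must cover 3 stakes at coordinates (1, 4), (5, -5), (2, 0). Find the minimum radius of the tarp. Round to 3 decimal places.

Call the three points A, B, C in the order given.
Side lengths²: AB² = 97, AC² = 17, BC² = 34.
Since AB² = 97 ≥ 34 + 17 = 51, the angle opposite AB is not acute, so the smallest enclosing circle has AB as diameter.
Centre = midpoint of AB = (3, -0.5), r² = 97/4 = 24.25.
r = √(24.25) ≈ 4.924.

4.924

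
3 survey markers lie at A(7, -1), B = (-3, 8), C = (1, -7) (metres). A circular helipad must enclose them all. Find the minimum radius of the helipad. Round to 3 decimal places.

7.773

Side lengths²: AB² = 181, AC² = 72, BC² = 241.
Since BC² = 241 < 181 + 72 = 253, the triangle is acute, so the smallest enclosing circle is the circumcircle.
Circumcentre = (-23/38, 23/38), r² = 43621/722.
r = √(43621/722) ≈ 7.773.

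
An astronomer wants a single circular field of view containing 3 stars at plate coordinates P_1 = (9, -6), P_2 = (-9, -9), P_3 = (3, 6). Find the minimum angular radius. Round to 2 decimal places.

Side lengths²: P_1P_2² = 333, P_1P_3² = 180, P_2P_3² = 369.
Since P_2P_3² = 369 < 333 + 180 = 513, the triangle is acute, so the smallest enclosing circle is the circumcircle.
Circumcentre = (-9/13, -87/26), r² = 68265/676.
r = √(68265/676) ≈ 10.05.

10.05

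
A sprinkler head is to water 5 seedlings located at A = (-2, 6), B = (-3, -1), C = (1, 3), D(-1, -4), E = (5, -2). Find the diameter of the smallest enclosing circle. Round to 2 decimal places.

A smallest enclosing disk is always determined by at most three of the input points on its boundary.
The minimum enclosing circle is determined by three boundary points: A, D, E.
Their circumcentre is (37/62, 75/62) with r² = 57065/1922.
The farthest remaining point B is at distance² 34249/1922 ≤ 57065/1922.
Diameter = 2r = 2√(57065/1922) ≈ 10.90.

10.90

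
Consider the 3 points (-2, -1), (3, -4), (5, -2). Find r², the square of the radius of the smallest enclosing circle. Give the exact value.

12.5

Call the three points A, B, C in the order given.
Side lengths²: AB² = 34, AC² = 50, BC² = 8.
Since AC² = 50 ≥ 34 + 8 = 42, the angle opposite AC is not acute, so the smallest enclosing circle has AC as diameter.
Centre = midpoint of AC = (1.5, -1.5), r² = 50/4 = 12.5.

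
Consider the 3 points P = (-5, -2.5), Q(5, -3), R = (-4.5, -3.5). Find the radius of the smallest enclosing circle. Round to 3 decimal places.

Side lengths²: PQ² = 100.25, PR² = 1.25, QR² = 90.5.
Since PQ² = 100.25 ≥ 90.5 + 1.25 = 91.75, the angle opposite PQ is not acute, so the smallest enclosing circle has PQ as diameter.
Centre = midpoint of PQ = (0, -2.75), r² = 100.25/4 = 25.0625.
r = √(25.0625) ≈ 5.006.

5.006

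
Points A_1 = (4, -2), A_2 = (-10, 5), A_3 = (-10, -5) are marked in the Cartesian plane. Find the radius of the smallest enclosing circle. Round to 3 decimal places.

Side lengths²: A_1A_2² = 245, A_1A_3² = 205, A_2A_3² = 100.
Since A_1A_2² = 245 < 205 + 100 = 305, the triangle is acute, so the smallest enclosing circle is the circumcircle.
Circumcentre = (-3.75, 0), r² = 64.0625.
r = √(64.0625) ≈ 8.004.

8.004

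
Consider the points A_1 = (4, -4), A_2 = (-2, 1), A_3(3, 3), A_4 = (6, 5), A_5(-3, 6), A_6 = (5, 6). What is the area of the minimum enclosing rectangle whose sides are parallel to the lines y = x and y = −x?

In coordinates u = x + y, v = x − y the rectangle is axis-aligned; the map (x,y)→(u,v) scales areas by 2.
u-values: 0, -1, 6, 11, 3, 11; range = 11 − (-1) = 12.
v-values: 8, -3, 0, 1, -9, -1; range = 8 − (-9) = 17.
Area = (12 × 17) / 2 = 102.

102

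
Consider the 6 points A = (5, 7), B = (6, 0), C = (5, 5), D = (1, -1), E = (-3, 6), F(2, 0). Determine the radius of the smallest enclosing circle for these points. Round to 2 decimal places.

5.41

By Welzl's lemma the MEC is supported by two points (diametrically opposite) or three points (on a circumcircle).
The farthest pair is B–E with squared distance 117. The circle on this segment as diameter has centre (1.5, 3) and r² = 117/4 = 29.25.
Check A: distance² to centre = 28.25 ≤ 29.25, so it lies inside.
All remaining points lie in this disk, and no smaller disk contains both endpoints, so this is the minimum enclosing circle.
r = √(29.25) ≈ 5.41.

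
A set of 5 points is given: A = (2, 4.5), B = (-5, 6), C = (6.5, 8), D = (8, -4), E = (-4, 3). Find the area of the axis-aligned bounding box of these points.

156

x ranges over [-5, 8], width 13.
y ranges over [-4, 8], height 12.
Area = 13 × 12 = 156.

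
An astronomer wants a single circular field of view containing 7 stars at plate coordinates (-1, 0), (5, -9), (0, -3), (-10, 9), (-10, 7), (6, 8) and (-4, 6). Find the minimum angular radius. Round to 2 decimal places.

A smallest enclosing disk is always determined by at most three of the input points on its boundary.
The farthest pair is (5, -9)–(-10, 9) with squared distance 549. The circle on this segment as diameter has centre (-2.5, 0) and r² = 549/4 = 137.25.
Check (-1, 0): distance² to centre = 2.25 ≤ 137.25, so it lies inside.
All remaining points lie in this disk, and no smaller disk contains both endpoints, so this is the minimum enclosing circle.
r = √(137.25) ≈ 11.72.

11.72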